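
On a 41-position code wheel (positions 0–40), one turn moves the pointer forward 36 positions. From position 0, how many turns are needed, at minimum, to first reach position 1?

8

36·8 = 288 = 7·41 + 1, so 36⁻¹ ≡ 8 (mod 41).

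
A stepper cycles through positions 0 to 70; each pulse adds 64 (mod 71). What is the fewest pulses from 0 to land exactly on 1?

10

71 = 1·64 + 7
64 = 9·7 + 1
7 = 7·1 + 0
Back-substituting gives 64·10 ≡ 1 (mod 71).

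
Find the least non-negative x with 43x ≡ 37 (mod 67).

43⁻¹ ≡ 53 (mod 67) because 43·53 = 2279 = 34·67 + 1.
Multiplying both sides by 53: x ≡ 53·37 = 1961 ≡ 18 (mod 67).

18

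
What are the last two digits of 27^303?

Successive squares of 27 mod 100: 27^1≡27, 27^2≡29, 27^4≡41, 27^8≡81, 27^16≡61, 27^32≡21, 27^64≡41, 27^128≡81, 27^256≡61.
303 = 1 + 2 + 4 + 8 + 32 + 256, so 27^303 ≡ 27·29·41·81·21·61 ≡ 83 (mod 100).

83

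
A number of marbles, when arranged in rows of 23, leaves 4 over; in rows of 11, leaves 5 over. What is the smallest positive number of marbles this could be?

27

x ≡ 5 (mod 11) gives x ∈ {5, 16, 27}.
The first of these with x mod 23 = 4 is 27.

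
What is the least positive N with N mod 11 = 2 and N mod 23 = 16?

200

Since 23·1 ≡ 1 (mod 11), take x = 16 + 23·((2−16)·1 mod 11) = 16 + 23·8 = 200.
Check: 200 mod 11 = 2, 200 mod 23 = 16.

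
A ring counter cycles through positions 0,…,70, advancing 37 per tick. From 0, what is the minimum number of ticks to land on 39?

37⁻¹ ≡ 48 (mod 71) because 37·48 = 1776 = 25·71 + 1.
So x ≡ 48·39 = 1872 ≡ 26 (mod 71).

26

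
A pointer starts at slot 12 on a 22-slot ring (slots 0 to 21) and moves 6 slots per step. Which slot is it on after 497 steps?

497·6 = 2982.
2982 = 135·22 + 12, so 2982 mod 22 = 12.
(12 + 12) mod 22 = 2.

2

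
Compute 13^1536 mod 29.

Successive squares of 13 mod 29: 13^1≡13, 13^2≡24, 13^4≡25, 13^8≡16, 13^16≡24, 13^32≡25, 13^64≡16, 13^128≡24, 13^256≡25, 13^512≡16, 13^1024≡24.
Since 1536 = 512 + 1024 in binary, 13^1536 ≡ 16·24 ≡ 7 (mod 29).

7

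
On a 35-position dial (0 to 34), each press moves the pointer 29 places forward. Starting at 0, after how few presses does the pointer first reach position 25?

29⁻¹ ≡ 29 (mod 35) because 29·29 = 841 = 24·35 + 1.
Multiplying both sides by 29: x ≡ 29·25 = 725 ≡ 25 (mod 35).

25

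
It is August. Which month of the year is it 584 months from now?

April

584 = 48·12 + 8, so 584 mod 12 = 8.
August + 8 months → April.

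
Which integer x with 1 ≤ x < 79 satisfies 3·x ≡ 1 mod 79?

53

79 = 26·3 + 1
3 = 3·1 + 0
Back-substituting gives 3·53 ≡ 1 (mod 79).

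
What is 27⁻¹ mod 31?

23

31 = 1·27 + 4
27 = 6·4 + 3
4 = 1·3 + 1
3 = 3·1 + 0
Back-substituting gives 27·23 ≡ 1 (mod 31).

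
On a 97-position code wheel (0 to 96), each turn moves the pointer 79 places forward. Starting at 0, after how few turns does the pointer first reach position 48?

62

79⁻¹ ≡ 70 (mod 97) because 79·70 = 5530 = 57·97 + 1.
So x ≡ 70·48 = 3360 ≡ 62 (mod 97).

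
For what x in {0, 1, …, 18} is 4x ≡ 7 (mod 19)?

4⁻¹ ≡ 5 (mod 19) because 4·5 = 20 = 1·19 + 1.
Multiplying both sides by 5: x ≡ 5·7 = 35 ≡ 16 (mod 19).

16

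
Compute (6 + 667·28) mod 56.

34

667·28 = 18676.
18676 mod 56 = 28 (since 333·56 = 18648).
(6 + 28) mod 56 = 34.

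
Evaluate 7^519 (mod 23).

Successive squares of 7 mod 23: 7^1≡7, 7^2≡3, 7^4≡9, 7^8≡12, 7^16≡6, 7^32≡13, 7^64≡8, 7^128≡18, 7^256≡2, 7^512≡4.
519 = 1 + 2 + 4 + 512, so 7^519 ≡ 7·3·9·4 ≡ 20 (mod 23).

20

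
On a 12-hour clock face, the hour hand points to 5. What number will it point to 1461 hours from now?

1461 − 121·12 = 9, so 1461 ≡ 9 (mod 12).
5 + 9 → 2 on a 12-hour dial.

2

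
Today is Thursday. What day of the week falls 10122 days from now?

Thursday

10122 mod 7 = 0 (since 1446·7 = 10122).
Thursday + 0 days → Thursday.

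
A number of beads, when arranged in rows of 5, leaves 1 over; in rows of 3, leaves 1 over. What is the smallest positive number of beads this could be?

x ≡ 1 (mod 3) gives x ∈ {1}.
The first of these with x mod 5 = 1 is 1.

1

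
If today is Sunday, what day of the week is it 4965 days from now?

4965 mod 7 = 2 (since 709·7 = 4963).
Sunday + 2 days → Tuesday.

Tuesday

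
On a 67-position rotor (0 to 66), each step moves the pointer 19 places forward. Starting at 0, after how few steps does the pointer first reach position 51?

45

The inverse of 19 mod 67 is 60 (since 19·60 = 1140 ≡ 1).
Multiplying both sides by 60: x ≡ 60·51 = 3060 ≡ 45 (mod 67).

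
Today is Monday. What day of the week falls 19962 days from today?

19962 mod 7 = 5 (since 2851·7 = 19957).
Monday + 5 days → Saturday.

Saturday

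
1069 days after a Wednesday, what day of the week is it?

Monday

1069 mod 7 = 5 (since 152·7 = 1064).
Wednesday + 5 days → Monday.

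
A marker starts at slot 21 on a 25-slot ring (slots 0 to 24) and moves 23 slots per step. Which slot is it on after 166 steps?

14

166·23 = 3818.
3818 − 152·25 = 18, so 3818 ≡ 18 (mod 25).
(21 + 18) mod 25 = 14.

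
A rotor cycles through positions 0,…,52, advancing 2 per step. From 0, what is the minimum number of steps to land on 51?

2⁻¹ ≡ 27 (mod 53) because 2·27 = 54 = 1·53 + 1.
So x ≡ 27·51 = 1377 ≡ 52 (mod 53).

52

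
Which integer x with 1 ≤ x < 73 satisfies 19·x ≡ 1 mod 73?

50

73 = 3·19 + 16
19 = 1·16 + 3
16 = 5·3 + 1
3 = 3·1 + 0
Back-substituting gives 19·50 ≡ 1 (mod 73).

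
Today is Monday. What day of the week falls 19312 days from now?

Dividing 19312 by 7 gives quotient 2758 and remainder 6.
Monday + 6 days → Sunday.

Sunday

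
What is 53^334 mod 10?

The units digit of 53^n cycles with period 4: 3, 9, 7, 1, …
334 mod 4 = 2, so the last digit matches 3^2 = 9.

9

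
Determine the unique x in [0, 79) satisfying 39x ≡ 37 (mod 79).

39⁻¹ ≡ 77 (mod 79) because 39·77 = 3003 = 38·79 + 1.
So x ≡ 77·37 = 2849 ≡ 5 (mod 79).
Check: 39·5 = 195 = 2·79 + 37.

5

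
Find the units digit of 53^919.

Powers of 3 mod 10 repeat with period 4: 3, 9, 7, 1.
919 leaves remainder 3 on division by 4, so 53^919 ends in 7.

7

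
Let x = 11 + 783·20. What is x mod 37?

783·20 = 15660.
Dividing 15660 by 37 gives quotient 423 and remainder 9.
(11 + 9) mod 37 = 20.

20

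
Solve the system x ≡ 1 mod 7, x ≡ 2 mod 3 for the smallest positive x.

Since 3·5 ≡ 1 (mod 7), take x = 2 + 3·((1−2)·5 mod 7) = 2 + 3·2 = 8.
Check: 8 mod 7 = 1, 8 mod 3 = 2.

8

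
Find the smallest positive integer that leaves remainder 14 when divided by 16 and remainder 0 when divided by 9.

126

x ≡ 0 (mod 9) gives x ∈ {0, 9, 18, 27, 36, 45, 54, 63, …}.
The first of these with x mod 16 = 14 is 126.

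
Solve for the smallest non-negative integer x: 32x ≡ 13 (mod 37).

The inverse of 32 mod 37 is 22 (since 32·22 = 704 ≡ 1).
So x ≡ 22·13 = 286 ≡ 27 (mod 37).

27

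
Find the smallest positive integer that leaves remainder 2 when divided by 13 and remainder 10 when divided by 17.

x ≡ 2 (mod 13) gives x ∈ {2, 15, 28, 41, 54, 67, 80, 93, …}.
The first of these with x mod 17 = 10 is 197.

197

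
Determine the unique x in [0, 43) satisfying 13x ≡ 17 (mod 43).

41

13⁻¹ ≡ 10 (mod 43) because 13·10 = 130 = 3·43 + 1.
Multiplying both sides by 10: x ≡ 10·17 = 170 ≡ 41 (mod 43).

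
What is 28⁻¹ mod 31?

10

28·10 = 280 = 9·31 + 1, so 28⁻¹ ≡ 10 (mod 31).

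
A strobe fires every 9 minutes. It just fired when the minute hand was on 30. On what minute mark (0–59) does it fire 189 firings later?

51

189·9 = 1701.
1701 − 28·60 = 21, so 1701 ≡ 21 (mod 60).
(30 + 21) mod 60 = 51.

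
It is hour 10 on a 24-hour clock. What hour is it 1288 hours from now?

1288 = 53·24 + 16, so 1288 mod 24 = 16.
(10 + 16) mod 24 = 2.

2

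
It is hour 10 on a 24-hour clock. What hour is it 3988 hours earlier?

6

3988 mod 24 = 4 (since 166·24 = 3984).
(10 − 4) mod 24 = 6.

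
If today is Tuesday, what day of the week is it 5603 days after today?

5603 = 800·7 + 3, so 5603 mod 7 = 3.
Tuesday + 3 days → Friday.

Friday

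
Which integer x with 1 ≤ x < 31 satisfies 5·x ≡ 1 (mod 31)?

25

5·25 = 125 = 4·31 + 1, so 5⁻¹ ≡ 25 (mod 31).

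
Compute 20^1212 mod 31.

16

Square-and-reduce mod 31: 20^1≡20, 20^2≡28, 20^4≡9, 20^8≡19, 20^16≡20, 20^32≡28, 20^64≡9, 20^128≡19, 20^256≡20, 20^512≡28, 20^1024≡9.
1212 = 4 + 8 + 16 + 32 + 128 + 1024, so 20^1212 ≡ 9·19·20·28·19·9 ≡ 16 (mod 31).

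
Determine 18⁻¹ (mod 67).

18·41 = 738 = 11·67 + 1, so 18⁻¹ ≡ 41 (mod 67).

41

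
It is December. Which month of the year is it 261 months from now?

September

261 = 21·12 + 9, so 261 mod 12 = 9.
December + 9 months → September.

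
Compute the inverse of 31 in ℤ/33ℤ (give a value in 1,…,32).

31·16 = 496 = 15·33 + 1, so 31⁻¹ ≡ 16 (mod 33).

16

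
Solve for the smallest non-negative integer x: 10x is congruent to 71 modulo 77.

The inverse of 10 mod 77 is 54 (since 10·54 = 540 ≡ 1).
Multiplying both sides by 54: x ≡ 54·71 = 3834 ≡ 61 (mod 77).
Check: 10·61 = 610 = 7·77 + 71.

61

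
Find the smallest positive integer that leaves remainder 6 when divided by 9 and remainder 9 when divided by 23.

78

Since 23·2 ≡ 1 (mod 9), take x = 9 + 23·((6−9)·2 mod 9) = 9 + 23·3 = 78.
Check: 78 mod 9 = 6, 78 mod 23 = 9.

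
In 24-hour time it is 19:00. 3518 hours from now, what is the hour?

Dividing 3518 by 24 gives quotient 146 and remainder 14.
(19 + 14) mod 24 = 9.

9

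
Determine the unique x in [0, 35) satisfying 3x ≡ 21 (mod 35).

7

The inverse of 3 mod 35 is 12 (since 3·12 = 36 ≡ 1).
Multiplying both sides by 12: x ≡ 12·21 = 252 ≡ 7 (mod 35).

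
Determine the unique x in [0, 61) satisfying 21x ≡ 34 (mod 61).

The inverse of 21 mod 61 is 32 (since 21·32 = 672 ≡ 1).
Multiplying both sides by 32: x ≡ 32·34 = 1088 ≡ 51 (mod 61).

51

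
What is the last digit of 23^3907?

7

Powers of 3 mod 10 repeat with period 4: 3, 9, 7, 1.
3907 leaves remainder 3 on division by 4, so 23^3907 ends in 7.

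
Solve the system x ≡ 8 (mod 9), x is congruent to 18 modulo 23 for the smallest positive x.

Since 23·2 ≡ 1 (mod 9), take x = 18 + 23·((8−18)·2 mod 9) = 18 + 23·7 = 179.
Check: 179 mod 9 = 8, 179 mod 23 = 18.

179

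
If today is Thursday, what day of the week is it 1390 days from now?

Monday

1390 mod 7 = 4 (since 198·7 = 1386).
Thursday + 4 days → Monday.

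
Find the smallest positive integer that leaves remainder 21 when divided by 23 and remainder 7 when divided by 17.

x ≡ 7 (mod 17) gives x ∈ {7, 24, 41, 58, 75, 92, 109, 126, …}.
The first of these with x mod 23 = 21 is 228.

228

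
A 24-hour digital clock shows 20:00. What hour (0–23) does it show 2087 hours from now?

19

2087 = 86·24 + 23, so 2087 mod 24 = 23.
(20 + 23) mod 24 = 19.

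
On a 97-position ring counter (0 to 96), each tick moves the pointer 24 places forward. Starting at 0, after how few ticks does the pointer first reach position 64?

24⁻¹ ≡ 93 (mod 97) because 24·93 = 2232 = 23·97 + 1.
Multiplying both sides by 93: x ≡ 93·64 = 5952 ≡ 35 (mod 97).

35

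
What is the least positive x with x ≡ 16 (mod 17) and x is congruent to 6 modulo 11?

x ≡ 6 (mod 11) gives x ∈ {6, 17, 28, 39, 50}.
The first of these with x mod 17 = 16 is 50.

50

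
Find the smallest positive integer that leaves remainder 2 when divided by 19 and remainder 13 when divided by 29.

x ≡ 2 (mod 19) gives x ∈ {2, 21, 40, 59, 78, 97, 116, 135, …}.
The first of these with x mod 29 = 13 is 477.

477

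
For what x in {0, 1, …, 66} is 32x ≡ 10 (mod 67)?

The inverse of 32 mod 67 is 44 (since 32·44 = 1408 ≡ 1).
So x ≡ 44·10 = 440 ≡ 38 (mod 67).
Check: 32·38 = 1216 = 18·67 + 10.

38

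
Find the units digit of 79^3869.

Powers of 9 mod 10 repeat with period 2: 9, 1.
3869 leaves remainder 1 on division by 2, so 79^3869 ends in 9.

9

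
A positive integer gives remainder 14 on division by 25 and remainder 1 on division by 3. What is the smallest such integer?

x ≡ 1 (mod 3) gives x ∈ {1, 4, 7, 10, 13, 16, 19, 22, …}.
The first of these with x mod 25 = 14 is 64.

64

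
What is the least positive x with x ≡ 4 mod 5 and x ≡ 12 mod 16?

x ≡ 4 (mod 5) gives x ∈ {4, 9, 14, 19, 24, 29, 34, 39, …}.
The first of these with x mod 16 = 12 is 44.

44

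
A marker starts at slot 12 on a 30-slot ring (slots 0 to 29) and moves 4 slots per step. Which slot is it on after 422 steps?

422·4 = 1688.
1688 mod 30 = 8 (since 56·30 = 1680).
(12 + 8) mod 30 = 20.

20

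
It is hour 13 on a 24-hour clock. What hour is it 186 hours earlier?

19

186 − 7·24 = 18, so 186 ≡ 18 (mod 24).
(13 − 18) mod 24 = 19.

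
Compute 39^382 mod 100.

21

Successive squares of 39 mod 100: 39^1≡39, 39^2≡21, 39^4≡41, 39^8≡81, 39^16≡61, 39^32≡21, 39^64≡41, 39^128≡81, 39^256≡61.
382 = 2 + 4 + 8 + 16 + 32 + 64 + 256, so 39^382 ≡ 21·41·81·61·21·41·61 ≡ 21 (mod 100).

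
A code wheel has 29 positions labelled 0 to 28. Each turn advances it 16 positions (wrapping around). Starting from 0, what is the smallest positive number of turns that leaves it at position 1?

16·20 = 320 = 11·29 + 1, so 16⁻¹ ≡ 20 (mod 29).

20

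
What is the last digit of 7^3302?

Last digits of 7^n: 7, 9, 3, 1 (period 4).
3302 leaves remainder 2 on division by 4, so 7^3302 ends in 9.

9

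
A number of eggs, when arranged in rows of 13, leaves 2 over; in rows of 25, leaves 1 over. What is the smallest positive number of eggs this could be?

Since 25·12 ≡ 1 (mod 13), take x = 1 + 25·((2−1)·12 mod 13) = 1 + 25·12 = 301.
Check: 301 mod 13 = 2, 301 mod 25 = 1.

301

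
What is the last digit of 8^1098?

Last digits of 8^n: 8, 4, 2, 6 (period 4).
1098 leaves remainder 2 on division by 4, so 8^1098 ends in 4.

4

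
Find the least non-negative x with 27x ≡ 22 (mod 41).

27⁻¹ ≡ 38 (mod 41) because 27·38 = 1026 = 25·41 + 1.
So x ≡ 38·22 = 836 ≡ 16 (mod 41).
Check: 27·16 = 432 = 10·41 + 22.

16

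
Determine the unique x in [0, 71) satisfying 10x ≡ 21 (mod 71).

10⁻¹ ≡ 64 (mod 71) because 10·64 = 640 = 9·71 + 1.
So x ≡ 64·21 = 1344 ≡ 66 (mod 71).

66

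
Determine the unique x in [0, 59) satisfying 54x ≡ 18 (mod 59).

20

The inverse of 54 mod 59 is 47 (since 54·47 = 2538 ≡ 1).
Multiplying both sides by 47: x ≡ 47·18 = 846 ≡ 20 (mod 59).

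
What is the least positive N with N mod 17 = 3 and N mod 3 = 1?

37

Since 3·6 ≡ 1 (mod 17), take x = 1 + 3·((3−1)·6 mod 17) = 1 + 3·12 = 37.
Check: 37 mod 17 = 3, 37 mod 3 = 1.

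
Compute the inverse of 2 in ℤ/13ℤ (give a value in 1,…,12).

7

2·7 = 14 = 1·13 + 1, so 2⁻¹ ≡ 7 (mod 13).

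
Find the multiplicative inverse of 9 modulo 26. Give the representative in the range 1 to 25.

26 = 2·9 + 8
9 = 1·8 + 1
8 = 8·1 + 0
Back-substituting gives 9·3 ≡ 1 (mod 26).

3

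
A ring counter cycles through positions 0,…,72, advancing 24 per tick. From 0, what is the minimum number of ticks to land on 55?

The inverse of 24 mod 73 is 70 (since 24·70 = 1680 ≡ 1).
Multiplying both sides by 70: x ≡ 70·55 = 3850 ≡ 54 (mod 73).
Check: 24·54 = 1296 = 17·73 + 55.

54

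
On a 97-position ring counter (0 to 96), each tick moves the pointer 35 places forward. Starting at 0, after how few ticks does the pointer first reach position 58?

46

The inverse of 35 mod 97 is 61 (since 35·61 = 2135 ≡ 1).
So x ≡ 61·58 = 3538 ≡ 46 (mod 97).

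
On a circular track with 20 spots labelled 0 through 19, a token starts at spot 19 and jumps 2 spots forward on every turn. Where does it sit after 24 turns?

7

24·2 = 48.
Dividing 48 by 20 gives quotient 2 and remainder 8.
(19 + 8) mod 20 = 7.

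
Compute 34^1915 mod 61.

Successive squares of 34 mod 61: 34^1≡34, 34^2≡58, 34^4≡9, 34^8≡20, 34^16≡34, 34^32≡58, 34^64≡9, 34^128≡20, 34^256≡34, 34^512≡58, 34^1024≡9.
Since 1915 = 1 + 2 + 8 + 16 + 32 + 64 + 256 + 512 + 1024 in binary, 34^1915 ≡ 34·58·20·34·58·9·34·58·9 ≡ 1 (mod 61).

1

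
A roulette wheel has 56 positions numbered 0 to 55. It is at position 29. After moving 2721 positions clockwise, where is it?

6

2721 − 48·56 = 33, so 2721 ≡ 33 (mod 56).
(29 + 33) mod 56 = 6.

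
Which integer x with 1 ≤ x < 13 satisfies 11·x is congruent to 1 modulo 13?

13 = 1·11 + 2
11 = 5·2 + 1
2 = 2·1 + 0
Back-substituting gives 11·6 ≡ 1 (mod 13).

6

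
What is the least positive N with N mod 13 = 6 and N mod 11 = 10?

32

x ≡ 10 (mod 11) gives x ∈ {10, 21, 32}.
The first of these with x mod 13 = 6 is 32.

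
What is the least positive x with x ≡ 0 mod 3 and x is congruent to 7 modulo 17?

Since 17·2 ≡ 1 (mod 3), take x = 7 + 17·((0−7)·2 mod 3) = 7 + 17·1 = 24.
Check: 24 mod 3 = 0, 24 mod 17 = 7.

24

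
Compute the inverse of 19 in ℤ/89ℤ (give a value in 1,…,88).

75

89 = 4·19 + 13
19 = 1·13 + 6
13 = 2·6 + 1
6 = 6·1 + 0
Back-substituting gives 19·75 ≡ 1 (mod 89).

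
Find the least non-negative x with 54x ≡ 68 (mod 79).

51

54⁻¹ ≡ 60 (mod 79) because 54·60 = 3240 = 41·79 + 1.
Multiplying both sides by 60: x ≡ 60·68 = 4080 ≡ 51 (mod 79).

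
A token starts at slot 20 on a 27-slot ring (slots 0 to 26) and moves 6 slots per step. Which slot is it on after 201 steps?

11

201·6 = 1206.
1206 = 44·27 + 18, so 1206 mod 27 = 18.
(20 + 18) mod 27 = 11.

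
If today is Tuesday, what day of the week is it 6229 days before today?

Dividing 6229 by 7 gives quotient 889 and remainder 6.
Tuesday − 6 days → Wednesday.

Wednesday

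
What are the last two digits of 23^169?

63

By repeated squaring mod 100: 23^1≡23, 23^2≡29, 23^4≡41, 23^8≡81, 23^16≡61, 23^32≡21, 23^64≡41, 23^128≡81.
Since 169 = 1 + 8 + 32 + 128 in binary, 23^169 ≡ 23·81·21·81 ≡ 63 (mod 100).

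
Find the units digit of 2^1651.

The units digit of 2^n cycles with period 4: 2, 4, 8, 6, …
1651 leaves remainder 3 on division by 4, so 2^1651 ends in 8.

8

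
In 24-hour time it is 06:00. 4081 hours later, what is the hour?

Dividing 4081 by 24 gives quotient 170 and remainder 1.
(6 + 1) mod 24 = 7.

7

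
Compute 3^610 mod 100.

49

Square-and-reduce mod 100: 3^1≡3, 3^2≡9, 3^4≡81, 3^8≡61, 3^16≡21, 3^32≡41, 3^64≡81, 3^128≡61, 3^256≡21, 3^512≡41.
610 = 2 + 32 + 64 + 512, so 3^610 ≡ 9·41·81·41 ≡ 49 (mod 100).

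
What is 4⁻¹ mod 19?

19 = 4·4 + 3
4 = 1·3 + 1
3 = 3·1 + 0
Back-substituting gives 4·5 ≡ 1 (mod 19).

5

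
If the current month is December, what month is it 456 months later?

December

456 = 38·12 + 0, so 456 mod 12 = 0.
December + 0 months → December.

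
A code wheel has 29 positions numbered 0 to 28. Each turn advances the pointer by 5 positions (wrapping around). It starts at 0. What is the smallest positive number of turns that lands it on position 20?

The inverse of 5 mod 29 is 6 (since 5·6 = 30 ≡ 1).
Multiplying both sides by 6: x ≡ 6·20 = 120 ≡ 4 (mod 29).

4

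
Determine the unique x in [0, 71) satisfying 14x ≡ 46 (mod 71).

54

The inverse of 14 mod 71 is 66 (since 14·66 = 924 ≡ 1).
So x ≡ 66·46 = 3036 ≡ 54 (mod 71).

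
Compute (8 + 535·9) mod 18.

17

535·9 = 4815.
4815 − 267·18 = 9, so 4815 ≡ 9 (mod 18).
(8 + 9) mod 18 = 17.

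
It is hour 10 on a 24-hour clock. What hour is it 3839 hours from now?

9

3839 − 159·24 = 23, so 3839 ≡ 23 (mod 24).
(10 + 23) mod 24 = 9.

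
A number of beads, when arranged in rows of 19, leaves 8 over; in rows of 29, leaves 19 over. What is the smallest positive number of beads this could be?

483

x ≡ 8 (mod 19) gives x ∈ {8, 27, 46, 65, 84, 103, 122, 141, …}.
The first of these with x mod 29 = 19 is 483.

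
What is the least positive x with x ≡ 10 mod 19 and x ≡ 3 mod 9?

48

Since 9·17 ≡ 1 (mod 19), take x = 3 + 9·((10−3)·17 mod 19) = 3 + 9·5 = 48.
Check: 48 mod 19 = 10, 48 mod 9 = 3.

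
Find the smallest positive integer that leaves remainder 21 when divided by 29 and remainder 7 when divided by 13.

Since 13·9 ≡ 1 (mod 29), take x = 7 + 13·((21−7)·9 mod 29) = 7 + 13·10 = 137.
Check: 137 mod 29 = 21, 137 mod 13 = 7.

137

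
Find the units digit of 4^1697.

4

The units digit of 4^n cycles with period 2: 4, 6, …
1697 mod 2 = 1, so the last digit matches 4^1 = 4.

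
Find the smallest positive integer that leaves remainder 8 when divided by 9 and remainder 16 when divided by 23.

62

x ≡ 8 (mod 9) gives x ∈ {8, 17, 26, 35, 44, 53, 62}.
The first of these with x mod 23 = 16 is 62.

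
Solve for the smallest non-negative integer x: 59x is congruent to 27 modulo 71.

51

The inverse of 59 mod 71 is 65 (since 59·65 = 3835 ≡ 1).
Multiplying both sides by 65: x ≡ 65·27 = 1755 ≡ 51 (mod 71).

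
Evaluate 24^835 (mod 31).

Successive squares of 24 mod 31: 24^1≡24, 24^2≡18, 24^4≡14, 24^8≡10, 24^16≡7, 24^32≡18, 24^64≡14, 24^128≡10, 24^256≡7, 24^512≡18.
Since 835 = 1 + 2 + 64 + 256 + 512 in binary, 24^835 ≡ 24·18·14·7·18 ≡ 6 (mod 31).

6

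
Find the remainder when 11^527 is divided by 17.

Square-and-reduce mod 17: 11^1≡11, 11^2≡2, 11^4≡4, 11^8≡16, 11^16≡1, 11^32≡1, 11^64≡1, 11^128≡1, 11^256≡1, 11^512≡1.
527 = 1 + 2 + 4 + 8 + 512, so 11^527 ≡ 11·2·4·16·1 ≡ 14 (mod 17).

14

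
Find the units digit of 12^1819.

Last digits of 2^n: 2, 4, 8, 6 (period 4).
1819 leaves remainder 3 on division by 4, so 12^1819 ends in 8.

8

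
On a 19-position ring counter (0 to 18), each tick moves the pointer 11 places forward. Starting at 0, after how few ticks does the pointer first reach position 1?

7

11⁻¹ ≡ 7 (mod 19) because 11·7 = 77 = 4·19 + 1.
Multiplying both sides by 7: x ≡ 7·1 = 7 ≡ 7 (mod 19).
Check: 11·7 = 77 = 4·19 + 1.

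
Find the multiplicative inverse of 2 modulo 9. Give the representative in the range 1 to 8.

2·5 = 10 = 1·9 + 1, so 2⁻¹ ≡ 5 (mod 9).

5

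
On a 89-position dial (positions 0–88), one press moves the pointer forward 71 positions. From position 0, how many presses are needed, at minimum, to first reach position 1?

89 = 1·71 + 18
71 = 3·18 + 17
18 = 1·17 + 1
17 = 17·1 + 0
Back-substituting gives 71·84 ≡ 1 (mod 89).

84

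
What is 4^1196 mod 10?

The units digit of 4^n cycles with period 2: 4, 6, …
1196 leaves remainder 0 on division by 2, so 4^1196 ends in 6.

6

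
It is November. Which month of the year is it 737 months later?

Dividing 737 by 12 gives quotient 61 and remainder 5.
November + 5 months → April.

April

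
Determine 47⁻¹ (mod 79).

37

47·37 = 1739 = 22·79 + 1, so 47⁻¹ ≡ 37 (mod 79).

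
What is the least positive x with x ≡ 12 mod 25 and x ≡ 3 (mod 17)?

37

Since 17·3 ≡ 1 (mod 25), take x = 3 + 17·((12−3)·3 mod 25) = 3 + 17·2 = 37.
Check: 37 mod 25 = 12, 37 mod 17 = 3.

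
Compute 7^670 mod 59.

48

By repeated squaring mod 59: 7^1≡7, 7^2≡49, 7^4≡41, 7^8≡29, 7^16≡15, 7^32≡48, 7^64≡3, 7^128≡9, 7^256≡22, 7^512≡12.
670 = 2 + 4 + 8 + 16 + 128 + 512, so 7^670 ≡ 49·41·29·15·9·12 ≡ 48 (mod 59).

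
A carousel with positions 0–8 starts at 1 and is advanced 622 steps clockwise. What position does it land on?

622 = 69·9 + 1, so 622 mod 9 = 1.
(1 + 1) mod 9 = 2.

2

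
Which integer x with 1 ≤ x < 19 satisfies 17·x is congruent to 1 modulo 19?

17·9 = 153 = 8·19 + 1, so 17⁻¹ ≡ 9 (mod 19).

9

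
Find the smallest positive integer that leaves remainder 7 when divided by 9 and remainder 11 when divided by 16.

Since 16·4 ≡ 1 (mod 9), take x = 11 + 16·((7−11)·4 mod 9) = 11 + 16·2 = 43.
Check: 43 mod 9 = 7, 43 mod 16 = 11.

43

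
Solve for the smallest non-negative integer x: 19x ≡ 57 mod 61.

3

The inverse of 19 mod 61 is 45 (since 19·45 = 855 ≡ 1).
Multiplying both sides by 45: x ≡ 45·57 = 2565 ≡ 3 (mod 61).
Check: 19·3 = 57 = 0·61 + 57.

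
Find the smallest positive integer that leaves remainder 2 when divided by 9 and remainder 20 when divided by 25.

20

Since 25·4 ≡ 1 (mod 9), take x = 20 + 25·((2−20)·4 mod 9) = 20 + 25·0 = 20.
Check: 20 mod 9 = 2, 20 mod 25 = 20.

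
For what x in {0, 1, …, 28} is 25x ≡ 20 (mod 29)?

24

25⁻¹ ≡ 7 (mod 29) because 25·7 = 175 = 6·29 + 1.
So x ≡ 7·20 = 140 ≡ 24 (mod 29).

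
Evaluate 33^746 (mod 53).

Successive squares of 33 mod 53: 33^1≡33, 33^2≡29, 33^4≡46, 33^8≡49, 33^16≡16, 33^32≡44, 33^64≡28, 33^128≡42, 33^256≡15, 33^512≡13.
Since 746 = 2 + 8 + 32 + 64 + 128 + 512 in binary, 33^746 ≡ 29·49·44·28·42·13 ≡ 40 (mod 53).

40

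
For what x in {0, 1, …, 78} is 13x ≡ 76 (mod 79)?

18

13⁻¹ ≡ 73 (mod 79) because 13·73 = 949 = 12·79 + 1.
Multiplying both sides by 73: x ≡ 73·76 = 5548 ≡ 18 (mod 79).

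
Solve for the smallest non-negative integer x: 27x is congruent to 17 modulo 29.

6

27⁻¹ ≡ 14 (mod 29) because 27·14 = 378 = 13·29 + 1.
Multiplying both sides by 14: x ≡ 14·17 = 238 ≡ 6 (mod 29).
Check: 27·6 = 162 = 5·29 + 17.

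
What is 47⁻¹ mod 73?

73 = 1·47 + 26
47 = 1·26 + 21
26 = 1·21 + 5
21 = 4·5 + 1
5 = 5·1 + 0
Back-substituting gives 47·14 ≡ 1 (mod 73).

14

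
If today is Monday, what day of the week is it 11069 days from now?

Dividing 11069 by 7 gives quotient 1581 and remainder 2.
Monday + 2 days → Wednesday.

Wednesday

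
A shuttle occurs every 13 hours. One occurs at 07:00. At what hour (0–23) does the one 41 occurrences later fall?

41·13 = 533.
533 = 22·24 + 5, so 533 mod 24 = 5.
(7 + 5) mod 24 = 12.

12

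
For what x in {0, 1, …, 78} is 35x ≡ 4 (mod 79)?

The inverse of 35 mod 79 is 70 (since 35·70 = 2450 ≡ 1).
So x ≡ 70·4 = 280 ≡ 43 (mod 79).

43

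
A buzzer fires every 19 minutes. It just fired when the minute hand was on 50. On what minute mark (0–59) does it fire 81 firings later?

29

81·19 = 1539.
1539 = 25·60 + 39, so 1539 mod 60 = 39.
(50 + 39) mod 60 = 29.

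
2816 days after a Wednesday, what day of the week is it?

2816 = 402·7 + 2, so 2816 mod 7 = 2.
Wednesday + 2 days → Friday.

Friday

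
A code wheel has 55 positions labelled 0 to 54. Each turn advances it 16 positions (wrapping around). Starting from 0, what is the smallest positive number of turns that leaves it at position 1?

16·31 = 496 = 9·55 + 1, so 16⁻¹ ≡ 31 (mod 55).

31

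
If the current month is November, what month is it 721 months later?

721 mod 12 = 1 (since 60·12 = 720).
November + 1 month → December.

December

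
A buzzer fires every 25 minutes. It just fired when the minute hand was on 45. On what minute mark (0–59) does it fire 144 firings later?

144·25 = 3600.
3600 mod 60 = 0 (since 60·60 = 3600).
(45 + 0) mod 60 = 45.

45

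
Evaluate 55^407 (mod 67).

37

By repeated squaring mod 67: 55^1≡55, 55^2≡10, 55^4≡33, 55^8≡17, 55^16≡21, 55^32≡39, 55^64≡47, 55^128≡65, 55^256≡4.
407 = 1 + 2 + 4 + 16 + 128 + 256, so 55^407 ≡ 55·10·33·21·65·4 ≡ 37 (mod 67).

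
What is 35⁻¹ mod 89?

28

89 = 2·35 + 19
35 = 1·19 + 16
19 = 1·16 + 3
16 = 5·3 + 1
3 = 3·1 + 0
Back-substituting gives 35·28 ≡ 1 (mod 89).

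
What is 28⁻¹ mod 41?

41 = 1·28 + 13
28 = 2·13 + 2
13 = 6·2 + 1
2 = 2·1 + 0
Back-substituting gives 28·22 ≡ 1 (mod 41).

22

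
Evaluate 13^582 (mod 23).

Successive squares of 13 mod 23: 13^1≡13, 13^2≡8, 13^4≡18, 13^8≡2, 13^16≡4, 13^32≡16, 13^64≡3, 13^128≡9, 13^256≡12, 13^512≡6.
Since 582 = 2 + 4 + 64 + 512 in binary, 13^582 ≡ 8·18·3·6 ≡ 16 (mod 23).

16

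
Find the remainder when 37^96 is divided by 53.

24

Square-and-reduce mod 53: 37^1≡37, 37^2≡44, 37^4≡28, 37^8≡42, 37^16≡15, 37^32≡13, 37^64≡10.
96 = 32 + 64, so 37^96 ≡ 13·10 ≡ 24 (mod 53).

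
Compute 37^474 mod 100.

89

Square-and-reduce mod 100: 37^1≡37, 37^2≡69, 37^4≡61, 37^8≡21, 37^16≡41, 37^32≡81, 37^64≡61, 37^128≡21, 37^256≡41.
474 = 2 + 8 + 16 + 64 + 128 + 256, so 37^474 ≡ 69·21·41·61·21·41 ≡ 89 (mod 100).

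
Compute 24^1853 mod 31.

21

Square-and-reduce mod 31: 24^1≡24, 24^2≡18, 24^4≡14, 24^8≡10, 24^16≡7, 24^32≡18, 24^64≡14, 24^128≡10, 24^256≡7, 24^512≡18, 24^1024≡14.
1853 = 1 + 4 + 8 + 16 + 32 + 256 + 512 + 1024, so 24^1853 ≡ 24·14·10·7·18·7·18·14 ≡ 21 (mod 31).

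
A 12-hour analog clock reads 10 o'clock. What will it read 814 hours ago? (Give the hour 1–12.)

12

814 mod 12 = 10 (since 67·12 = 804).
10 − 10 → 12 on a 12-hour dial.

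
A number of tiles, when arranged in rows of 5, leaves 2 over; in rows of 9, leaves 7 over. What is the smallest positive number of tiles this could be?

Since 9·4 ≡ 1 (mod 5), take x = 7 + 9·((2−7)·4 mod 5) = 7 + 9·0 = 7.
Check: 7 mod 5 = 2, 7 mod 9 = 7.

7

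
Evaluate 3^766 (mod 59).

By repeated squaring mod 59: 3^1≡3, 3^2≡9, 3^4≡22, 3^8≡12, 3^16≡26, 3^32≡27, 3^64≡21, 3^128≡28, 3^256≡17, 3^512≡53.
Since 766 = 2 + 4 + 8 + 16 + 32 + 64 + 128 + 512 in binary, 3^766 ≡ 9·22·12·26·27·21·28·53 ≡ 28 (mod 59).

28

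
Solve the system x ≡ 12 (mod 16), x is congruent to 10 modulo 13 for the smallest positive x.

Since 13·5 ≡ 1 (mod 16), take x = 10 + 13·((12−10)·5 mod 16) = 10 + 13·10 = 140.
Check: 140 mod 16 = 12, 140 mod 13 = 10.

140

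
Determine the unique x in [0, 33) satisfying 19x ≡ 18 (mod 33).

19⁻¹ ≡ 7 (mod 33) because 19·7 = 133 = 4·33 + 1.
So x ≡ 7·18 = 126 ≡ 27 (mod 33).
Check: 19·27 = 513 = 15·33 + 18.

27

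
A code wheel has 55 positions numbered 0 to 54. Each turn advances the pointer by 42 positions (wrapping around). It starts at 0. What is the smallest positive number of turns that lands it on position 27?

The inverse of 42 mod 55 is 38 (since 42·38 = 1596 ≡ 1).
So x ≡ 38·27 = 1026 ≡ 36 (mod 55).

36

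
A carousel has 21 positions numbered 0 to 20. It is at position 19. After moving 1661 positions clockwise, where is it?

1661 − 79·21 = 2, so 1661 ≡ 2 (mod 21).
(19 + 2) mod 21 = 0.

0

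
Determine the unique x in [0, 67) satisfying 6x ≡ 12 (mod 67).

6⁻¹ ≡ 56 (mod 67) because 6·56 = 336 = 5·67 + 1.
Multiplying both sides by 56: x ≡ 56·12 = 672 ≡ 2 (mod 67).
Check: 6·2 = 12 = 0·67 + 12.

2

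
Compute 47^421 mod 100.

47

Square-and-reduce mod 100: 47^1≡47, 47^2≡9, 47^4≡81, 47^8≡61, 47^16≡21, 47^32≡41, 47^64≡81, 47^128≡61, 47^256≡21.
421 = 1 + 4 + 32 + 128 + 256, so 47^421 ≡ 47·81·41·61·21 ≡ 47 (mod 100).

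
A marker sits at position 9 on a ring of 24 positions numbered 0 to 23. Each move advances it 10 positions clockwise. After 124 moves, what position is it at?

1

124·10 = 1240.
1240 mod 24 = 16 (since 51·24 = 1224).
(9 + 16) mod 24 = 1.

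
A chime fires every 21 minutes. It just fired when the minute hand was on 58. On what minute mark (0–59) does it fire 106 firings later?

106·21 = 2226.
Dividing 2226 by 60 gives quotient 37 and remainder 6.
(58 + 6) mod 60 = 4.

4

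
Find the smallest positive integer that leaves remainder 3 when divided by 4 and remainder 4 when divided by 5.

x ≡ 3 (mod 4) gives x ∈ {3, 7, 11, 15, 19}.
The first of these with x mod 5 = 4 is 19.

19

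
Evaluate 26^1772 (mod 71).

45

Square-and-reduce mod 71: 26^1≡26, 26^2≡37, 26^4≡20, 26^8≡45, 26^16≡37, 26^32≡20, 26^64≡45, 26^128≡37, 26^256≡20, 26^512≡45, 26^1024≡37.
1772 = 4 + 8 + 32 + 64 + 128 + 512 + 1024, so 26^1772 ≡ 20·45·20·45·37·45·37 ≡ 45 (mod 71).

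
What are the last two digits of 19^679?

79

Successive squares of 19 mod 100: 19^1≡19, 19^2≡61, 19^4≡21, 19^8≡41, 19^16≡81, 19^32≡61, 19^64≡21, 19^128≡41, 19^256≡81, 19^512≡61.
679 = 1 + 2 + 4 + 32 + 128 + 512, so 19^679 ≡ 19·61·21·61·41·61 ≡ 79 (mod 100).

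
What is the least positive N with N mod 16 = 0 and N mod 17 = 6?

x ≡ 0 (mod 16) gives x ∈ {0, 16, 32, 48, 64, 80, 96, 112, …}.
The first of these with x mod 17 = 6 is 176.

176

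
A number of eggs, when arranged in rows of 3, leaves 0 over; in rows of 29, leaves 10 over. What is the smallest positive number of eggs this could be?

39

x ≡ 0 (mod 3) gives x ∈ {0, 3, 6, 9, 12, 15, 18, 21, …}.
The first of these with x mod 29 = 10 is 39.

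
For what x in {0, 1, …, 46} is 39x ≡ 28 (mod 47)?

20

39⁻¹ ≡ 41 (mod 47) because 39·41 = 1599 = 34·47 + 1.
Multiplying both sides by 41: x ≡ 41·28 = 1148 ≡ 20 (mod 47).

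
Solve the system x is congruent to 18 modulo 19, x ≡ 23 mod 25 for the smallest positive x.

Since 25·16 ≡ 1 (mod 19), take x = 23 + 25·((18−23)·16 mod 19) = 23 + 25·15 = 398.
Check: 398 mod 19 = 18, 398 mod 25 = 23.

398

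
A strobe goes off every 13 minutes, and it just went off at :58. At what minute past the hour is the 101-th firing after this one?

51

101·13 = 1313.
1313 = 21·60 + 53, so 1313 mod 60 = 53.
(58 + 53) mod 60 = 51.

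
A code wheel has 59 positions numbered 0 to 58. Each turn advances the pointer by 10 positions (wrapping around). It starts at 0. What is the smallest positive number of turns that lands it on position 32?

15

The inverse of 10 mod 59 is 6 (since 10·6 = 60 ≡ 1).
So x ≡ 6·32 = 192 ≡ 15 (mod 59).
Check: 10·15 = 150 = 2·59 + 32.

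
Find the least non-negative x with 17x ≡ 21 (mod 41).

35

17⁻¹ ≡ 29 (mod 41) because 17·29 = 493 = 12·41 + 1.
Multiplying both sides by 29: x ≡ 29·21 = 609 ≡ 35 (mod 41).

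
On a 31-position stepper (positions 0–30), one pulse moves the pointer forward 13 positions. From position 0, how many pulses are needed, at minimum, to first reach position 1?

13·12 = 156 = 5·31 + 1, so 13⁻¹ ≡ 12 (mod 31).

12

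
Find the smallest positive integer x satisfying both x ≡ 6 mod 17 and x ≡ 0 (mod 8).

40

x ≡ 0 (mod 8) gives x ∈ {0, 8, 16, 24, 32, 40}.
The first of these with x mod 17 = 6 is 40.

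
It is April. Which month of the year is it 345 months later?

January

345 mod 12 = 9 (since 28·12 = 336).
April + 9 months → January.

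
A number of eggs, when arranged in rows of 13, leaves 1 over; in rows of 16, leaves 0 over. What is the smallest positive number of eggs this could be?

144

Since 16·9 ≡ 1 (mod 13), take x = 0 + 16·((1−0)·9 mod 13) = 0 + 16·9 = 144.
Check: 144 mod 13 = 1, 144 mod 16 = 0.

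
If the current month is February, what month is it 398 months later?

April

398 − 33·12 = 2, so 398 ≡ 2 (mod 12).
February + 2 months → April.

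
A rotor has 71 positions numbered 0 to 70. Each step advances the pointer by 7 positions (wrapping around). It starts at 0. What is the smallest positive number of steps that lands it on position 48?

The inverse of 7 mod 71 is 61 (since 7·61 = 427 ≡ 1).
So x ≡ 61·48 = 2928 ≡ 17 (mod 71).
Check: 7·17 = 119 = 1·71 + 48.

17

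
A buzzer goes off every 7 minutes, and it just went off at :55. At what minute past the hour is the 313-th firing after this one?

26

313·7 = 2191.
Dividing 2191 by 60 gives quotient 36 and remainder 31.
(55 + 31) mod 60 = 26.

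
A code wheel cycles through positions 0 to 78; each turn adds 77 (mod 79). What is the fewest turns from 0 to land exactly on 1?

39

79 = 1·77 + 2
77 = 38·2 + 1
2 = 2·1 + 0
Back-substituting gives 77·39 ≡ 1 (mod 79).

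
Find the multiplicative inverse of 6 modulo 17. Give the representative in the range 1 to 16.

6·3 = 18 = 1·17 + 1, so 6⁻¹ ≡ 3 (mod 17).

3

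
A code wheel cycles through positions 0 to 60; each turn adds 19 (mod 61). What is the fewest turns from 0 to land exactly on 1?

19·45 = 855 = 14·61 + 1, so 19⁻¹ ≡ 45 (mod 61).

45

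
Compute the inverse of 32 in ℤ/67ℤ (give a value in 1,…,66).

32·44 = 1408 = 21·67 + 1, so 32⁻¹ ≡ 44 (mod 67).

44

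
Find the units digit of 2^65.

Powers of 2 mod 10 repeat with period 4: 2, 4, 8, 6.
65 mod 4 = 1, so the last digit matches 2^1 = 2.

2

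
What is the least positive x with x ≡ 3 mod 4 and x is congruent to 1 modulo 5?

11

x ≡ 3 (mod 4) gives x ∈ {3, 7, 11}.
The first of these with x mod 5 = 1 is 11.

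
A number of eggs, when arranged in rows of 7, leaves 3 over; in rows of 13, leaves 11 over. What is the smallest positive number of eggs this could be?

24

Since 13·6 ≡ 1 (mod 7), take x = 11 + 13·((3−11)·6 mod 7) = 11 + 13·1 = 24.
Check: 24 mod 7 = 3, 24 mod 13 = 11.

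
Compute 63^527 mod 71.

7

By repeated squaring mod 71: 63^1≡63, 63^2≡64, 63^4≡49, 63^8≡58, 63^16≡27, 63^32≡19, 63^64≡6, 63^128≡36, 63^256≡18, 63^512≡40.
Since 527 = 1 + 2 + 4 + 8 + 512 in binary, 63^527 ≡ 63·64·49·58·40 ≡ 7 (mod 71).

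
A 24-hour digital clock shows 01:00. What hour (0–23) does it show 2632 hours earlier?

9

2632 mod 24 = 16 (since 109·24 = 2616).
(1 − 16) mod 24 = 9.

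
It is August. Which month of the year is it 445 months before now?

445 = 37·12 + 1, so 445 mod 12 = 1.
August − 1 month → July.

July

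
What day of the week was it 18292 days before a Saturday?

Friday

18292 − 2613·7 = 1, so 18292 ≡ 1 (mod 7).
Saturday − 1 day → Friday.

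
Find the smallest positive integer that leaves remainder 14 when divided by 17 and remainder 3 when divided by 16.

99

x ≡ 3 (mod 16) gives x ∈ {3, 19, 35, 51, 67, 83, 99}.
The first of these with x mod 17 = 14 is 99.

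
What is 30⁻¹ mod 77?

30·18 = 540 = 7·77 + 1, so 30⁻¹ ≡ 18 (mod 77).

18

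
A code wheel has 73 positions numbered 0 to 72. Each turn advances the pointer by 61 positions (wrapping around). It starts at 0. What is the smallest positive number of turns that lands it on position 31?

40

The inverse of 61 mod 73 is 6 (since 61·6 = 366 ≡ 1).
So x ≡ 6·31 = 186 ≡ 40 (mod 73).
Check: 61·40 = 2440 = 33·73 + 31.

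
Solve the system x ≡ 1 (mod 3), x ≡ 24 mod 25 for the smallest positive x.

49

x ≡ 1 (mod 3) gives x ∈ {1, 4, 7, 10, 13, 16, 19, 22, …}.
The first of these with x mod 25 = 24 is 49.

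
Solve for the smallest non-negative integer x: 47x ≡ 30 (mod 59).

The inverse of 47 mod 59 is 54 (since 47·54 = 2538 ≡ 1).
Multiplying both sides by 54: x ≡ 54·30 = 1620 ≡ 27 (mod 59).

27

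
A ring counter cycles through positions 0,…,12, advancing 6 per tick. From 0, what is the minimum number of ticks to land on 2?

9

6⁻¹ ≡ 11 (mod 13) because 6·11 = 66 = 5·13 + 1.
So x ≡ 11·2 = 22 ≡ 9 (mod 13).
Check: 6·9 = 54 = 4·13 + 2.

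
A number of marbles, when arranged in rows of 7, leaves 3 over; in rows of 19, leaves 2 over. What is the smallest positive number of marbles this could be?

Since 19·3 ≡ 1 (mod 7), take x = 2 + 19·((3−2)·3 mod 7) = 2 + 19·3 = 59.
Check: 59 mod 7 = 3, 59 mod 19 = 2.

59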